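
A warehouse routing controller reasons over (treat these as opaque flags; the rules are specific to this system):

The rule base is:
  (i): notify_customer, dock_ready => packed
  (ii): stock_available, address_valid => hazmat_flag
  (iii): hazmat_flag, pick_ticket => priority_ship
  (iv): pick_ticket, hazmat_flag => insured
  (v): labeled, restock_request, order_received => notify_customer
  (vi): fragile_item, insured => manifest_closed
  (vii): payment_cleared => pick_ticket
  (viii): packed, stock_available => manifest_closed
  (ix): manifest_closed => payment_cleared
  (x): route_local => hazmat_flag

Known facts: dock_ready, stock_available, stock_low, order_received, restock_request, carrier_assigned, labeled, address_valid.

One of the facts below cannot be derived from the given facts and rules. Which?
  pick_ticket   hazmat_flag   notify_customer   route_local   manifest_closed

route_local

Round 1 — (ii), (v), derive hazmat_flag, notify_customer.
Round 2 — (i), derive packed.
Round 3 — (viii), derive manifest_closed.
Round 4 — (ix), derive payment_cleared.
Round 5 — (vii), derive pick_ticket.
Round 6 — (iii), (iv), derive priority_ship, insured.
Derived: hazmat_flag (round 1), pick_ticket (round 5), manifest_closed (round 3), notify_customer (round 1). route_local never appears in any round.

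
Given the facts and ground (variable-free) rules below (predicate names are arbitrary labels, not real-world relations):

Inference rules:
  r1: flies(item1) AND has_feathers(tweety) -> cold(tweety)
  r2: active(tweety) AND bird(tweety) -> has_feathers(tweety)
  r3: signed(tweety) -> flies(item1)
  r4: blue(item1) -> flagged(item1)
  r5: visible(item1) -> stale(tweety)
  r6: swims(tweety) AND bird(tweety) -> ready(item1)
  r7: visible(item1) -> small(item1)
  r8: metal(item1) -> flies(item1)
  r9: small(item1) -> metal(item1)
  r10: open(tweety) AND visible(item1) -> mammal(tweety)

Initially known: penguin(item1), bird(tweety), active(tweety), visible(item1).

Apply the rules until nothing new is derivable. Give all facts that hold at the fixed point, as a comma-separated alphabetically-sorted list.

Round 1 — r2, r5, r7, derive has_feathers(tweety), stale(tweety), small(item1).
Round 2 — r9, derive metal(item1).
Round 3 — r8, derive flies(item1).
Round 4 — r1, derive cold(tweety).

active(tweety), bird(tweety), cold(tweety), flies(item1), has_feathers(tweety), metal(item1), penguin(item1), small(item1), stale(tweety), visible(item1)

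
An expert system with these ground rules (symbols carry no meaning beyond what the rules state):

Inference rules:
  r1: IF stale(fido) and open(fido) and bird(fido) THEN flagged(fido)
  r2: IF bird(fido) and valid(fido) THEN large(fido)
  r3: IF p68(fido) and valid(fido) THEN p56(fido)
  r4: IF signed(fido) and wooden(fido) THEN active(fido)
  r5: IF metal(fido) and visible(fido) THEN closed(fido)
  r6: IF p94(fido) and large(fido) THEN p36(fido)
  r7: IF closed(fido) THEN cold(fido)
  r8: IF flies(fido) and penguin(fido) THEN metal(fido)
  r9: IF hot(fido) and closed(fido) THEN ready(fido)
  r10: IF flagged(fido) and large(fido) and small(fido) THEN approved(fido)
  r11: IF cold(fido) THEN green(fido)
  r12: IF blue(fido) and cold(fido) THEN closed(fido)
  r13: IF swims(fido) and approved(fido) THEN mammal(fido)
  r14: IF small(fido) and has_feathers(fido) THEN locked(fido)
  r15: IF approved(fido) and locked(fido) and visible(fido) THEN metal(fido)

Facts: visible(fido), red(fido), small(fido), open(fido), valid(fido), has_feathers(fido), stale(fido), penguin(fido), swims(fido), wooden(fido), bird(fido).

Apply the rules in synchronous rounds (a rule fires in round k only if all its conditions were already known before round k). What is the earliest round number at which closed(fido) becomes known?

Round 1 — r1, r2, r14, derive flagged(fido), large(fido), locked(fido).
Round 2 — r10, derive approved(fido).
Round 3 — r13, r15, derive mammal(fido), metal(fido).
Round 4 — r5, derive closed(fido).
closed(fido) first appears in round 4.

4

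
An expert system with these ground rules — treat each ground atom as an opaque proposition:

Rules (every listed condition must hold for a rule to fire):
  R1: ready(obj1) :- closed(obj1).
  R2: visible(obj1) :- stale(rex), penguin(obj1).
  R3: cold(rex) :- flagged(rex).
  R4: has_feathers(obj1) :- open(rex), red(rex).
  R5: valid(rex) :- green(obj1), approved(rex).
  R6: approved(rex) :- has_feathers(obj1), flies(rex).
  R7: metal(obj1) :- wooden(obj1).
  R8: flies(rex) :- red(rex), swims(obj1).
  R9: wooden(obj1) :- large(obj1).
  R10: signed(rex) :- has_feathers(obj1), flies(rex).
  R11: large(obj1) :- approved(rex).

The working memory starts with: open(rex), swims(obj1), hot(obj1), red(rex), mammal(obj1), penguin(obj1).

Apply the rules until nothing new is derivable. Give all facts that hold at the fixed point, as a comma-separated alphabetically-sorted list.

Round 1: R4 [has_feathers(obj1) :- open(rex), red(rex).]; R8 [flies(rex) :- red(rex), swims(obj1).]. New: has_feathers(obj1), flies(rex).
Round 2: R6 [approved(rex) :- has_feathers(obj1), flies(rex).]; R10 [signed(rex) :- has_feathers(obj1), flies(rex).]. New: approved(rex), signed(rex).
Round 3: R11 [large(obj1) :- approved(rex).]. New: large(obj1).
Round 4: R9 [wooden(obj1) :- large(obj1).]. New: wooden(obj1).
Round 5: R7 [metal(obj1) :- wooden(obj1).]. New: metal(obj1).

approved(rex), flies(rex), has_feathers(obj1), hot(obj1), large(obj1), mammal(obj1), metal(obj1), open(rex), penguin(obj1), red(rex), signed(rex), swims(obj1), wooden(obj1)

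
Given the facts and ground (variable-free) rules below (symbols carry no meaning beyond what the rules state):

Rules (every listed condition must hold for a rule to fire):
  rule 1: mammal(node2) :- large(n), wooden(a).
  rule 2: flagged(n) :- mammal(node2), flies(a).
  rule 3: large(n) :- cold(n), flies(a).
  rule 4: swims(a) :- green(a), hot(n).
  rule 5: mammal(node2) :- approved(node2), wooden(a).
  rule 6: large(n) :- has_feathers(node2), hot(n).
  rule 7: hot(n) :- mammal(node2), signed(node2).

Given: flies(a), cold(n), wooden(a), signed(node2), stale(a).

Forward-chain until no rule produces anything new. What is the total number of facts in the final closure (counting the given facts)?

9

[1] rule 3 [large(n) :- cold(n), flies(a).]. ⇒ new: large(n).
[2] rule 1 [mammal(node2) :- large(n), wooden(a).]. ⇒ new: mammal(node2).
[3] rule 2 [flagged(n) :- mammal(node2), flies(a).]; rule 7 [hot(n) :- mammal(node2), signed(node2).]. ⇒ new: flagged(n), hot(n).
Closure: {cold(n), flagged(n), flies(a), hot(n), large(n), mammal(node2), signed(node2), stale(a), wooden(a)} — 9 facts.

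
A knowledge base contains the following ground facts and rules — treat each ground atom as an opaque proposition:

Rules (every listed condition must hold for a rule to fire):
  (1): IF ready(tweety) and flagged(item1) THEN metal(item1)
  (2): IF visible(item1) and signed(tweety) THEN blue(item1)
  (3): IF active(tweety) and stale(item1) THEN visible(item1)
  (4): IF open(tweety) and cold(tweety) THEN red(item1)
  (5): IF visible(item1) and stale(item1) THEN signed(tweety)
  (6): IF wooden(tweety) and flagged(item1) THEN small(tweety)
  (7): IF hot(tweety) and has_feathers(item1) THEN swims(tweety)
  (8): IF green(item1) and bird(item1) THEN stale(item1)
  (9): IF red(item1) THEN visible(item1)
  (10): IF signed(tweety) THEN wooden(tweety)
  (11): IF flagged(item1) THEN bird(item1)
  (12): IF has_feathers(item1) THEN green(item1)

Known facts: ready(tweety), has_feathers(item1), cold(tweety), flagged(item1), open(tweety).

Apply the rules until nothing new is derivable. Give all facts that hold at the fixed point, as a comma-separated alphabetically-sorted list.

[1] (1) [IF ready(tweety) and flagged(item1) THEN metal(item1)]; (4) [IF open(tweety) and cold(tweety) THEN red(item1)]; (11) [IF flagged(item1) THEN bird(item1)]; (12) [IF has_feathers(item1) THEN green(item1)]. ⇒ new: metal(item1), red(item1), bird(item1), green(item1).
[2] (8) [IF green(item1) and bird(item1) THEN stale(item1)]; (9) [IF red(item1) THEN visible(item1)]. ⇒ new: stale(item1), visible(item1).
[3] (5) [IF visible(item1) and stale(item1) THEN signed(tweety)]. ⇒ new: signed(tweety).
[4] (2) [IF visible(item1) and signed(tweety) THEN blue(item1)]; (10) [IF signed(tweety) THEN wooden(tweety)]. ⇒ new: blue(item1), wooden(tweety).
[5] (6) [IF wooden(tweety) and flagged(item1) THEN small(tweety)]. ⇒ new: small(tweety).

bird(item1), blue(item1), cold(tweety), flagged(item1), green(item1), has_feathers(item1), metal(item1), open(tweety), ready(tweety), red(item1), signed(tweety), small(tweety), stale(item1), visible(item1), wooden(tweety)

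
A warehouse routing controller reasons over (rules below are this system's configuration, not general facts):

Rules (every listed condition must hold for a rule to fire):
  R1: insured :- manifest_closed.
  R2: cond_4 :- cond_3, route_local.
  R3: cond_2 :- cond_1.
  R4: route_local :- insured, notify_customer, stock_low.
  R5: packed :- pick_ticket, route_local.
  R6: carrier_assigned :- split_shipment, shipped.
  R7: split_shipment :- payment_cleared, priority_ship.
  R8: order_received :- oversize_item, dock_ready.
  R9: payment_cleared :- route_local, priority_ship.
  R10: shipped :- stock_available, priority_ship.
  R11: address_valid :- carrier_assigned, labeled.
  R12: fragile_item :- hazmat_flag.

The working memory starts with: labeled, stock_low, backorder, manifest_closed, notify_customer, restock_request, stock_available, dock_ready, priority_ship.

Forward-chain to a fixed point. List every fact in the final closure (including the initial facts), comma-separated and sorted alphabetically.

address_valid, backorder, carrier_assigned, dock_ready, insured, labeled, manifest_closed, notify_customer, payment_cleared, priority_ship, restock_request, route_local, shipped, split_shipment, stock_available, stock_low

Round 1: R1 [insured :- manifest_closed.]; R10 [shipped :- stock_available, priority_ship.]. Adds insured, shipped.
Round 2: R4 [route_local :- insured, notify_customer, stock_low.]. Adds route_local.
Round 3: R9 [payment_cleared :- route_local, priority_ship.]. Adds payment_cleared.
Round 4: R7 [split_shipment :- payment_cleared, priority_ship.]. Adds split_shipment.
Round 5: R6 [carrier_assigned :- split_shipment, shipped.]. Adds carrier_assigned.
Round 6: R11 [address_valid :- carrier_assigned, labeled.]. Adds address_valid.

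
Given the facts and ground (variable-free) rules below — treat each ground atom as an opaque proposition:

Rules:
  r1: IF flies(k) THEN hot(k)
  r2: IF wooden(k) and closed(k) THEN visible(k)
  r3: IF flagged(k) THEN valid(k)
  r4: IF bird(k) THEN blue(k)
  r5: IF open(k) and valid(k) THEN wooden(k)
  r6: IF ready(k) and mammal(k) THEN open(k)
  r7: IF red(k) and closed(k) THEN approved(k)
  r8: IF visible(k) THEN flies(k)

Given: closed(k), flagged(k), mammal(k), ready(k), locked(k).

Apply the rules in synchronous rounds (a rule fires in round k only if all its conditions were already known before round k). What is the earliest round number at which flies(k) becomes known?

Round 1: r3 [IF flagged(k) THEN valid(k)]; r6 [IF ready(k) and mammal(k) THEN open(k)]. New: valid(k), open(k).
Round 2: r5 [IF open(k) and valid(k) THEN wooden(k)]. New: wooden(k).
Round 3: r2 [IF wooden(k) and closed(k) THEN visible(k)]. New: visible(k).
Round 4: r8 [IF visible(k) THEN flies(k)]. New: flies(k).
flies(k) first appears in round 4.

4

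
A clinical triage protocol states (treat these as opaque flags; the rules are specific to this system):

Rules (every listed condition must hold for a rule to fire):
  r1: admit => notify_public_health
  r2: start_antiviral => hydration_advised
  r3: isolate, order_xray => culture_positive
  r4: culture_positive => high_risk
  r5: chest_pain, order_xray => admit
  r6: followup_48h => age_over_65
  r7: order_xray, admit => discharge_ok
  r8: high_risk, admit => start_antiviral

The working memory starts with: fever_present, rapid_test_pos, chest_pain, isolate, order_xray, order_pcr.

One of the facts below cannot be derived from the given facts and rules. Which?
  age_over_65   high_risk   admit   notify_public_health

age_over_65

[1] r3 [isolate, order_xray => culture_positive]; r5 [chest_pain, order_xray => admit]. ⇒ new: culture_positive, admit.
[2] r1 [admit => notify_public_health]; r4 [culture_positive => high_risk]; r7 [order_xray, admit => discharge_ok]. ⇒ new: notify_public_health, high_risk, discharge_ok.
[3] r8 [high_risk, admit => start_antiviral]. ⇒ new: start_antiviral.
[4] r2 [start_antiviral => hydration_advised]. ⇒ new: hydration_advised.
Derived: high_risk (round 2), notify_public_health (round 2), admit (round 1). age_over_65 never appears in any round.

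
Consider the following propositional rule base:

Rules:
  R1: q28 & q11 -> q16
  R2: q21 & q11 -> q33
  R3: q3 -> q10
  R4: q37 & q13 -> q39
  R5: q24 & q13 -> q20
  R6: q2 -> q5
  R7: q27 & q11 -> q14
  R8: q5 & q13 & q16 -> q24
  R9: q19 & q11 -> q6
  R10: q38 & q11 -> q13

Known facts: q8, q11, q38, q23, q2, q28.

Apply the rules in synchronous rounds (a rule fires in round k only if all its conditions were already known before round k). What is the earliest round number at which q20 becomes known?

3

Round 1: R1 [q28 & q11 -> q16]; R6 [q2 -> q5]; R10 [q38 & q11 -> q13]. New: q16, q5, q13.
Round 2: R8 [q5 & q13 & q16 -> q24]. New: q24.
Round 3: R5 [q24 & q13 -> q20]. New: q20.
q20 first appears in round 3.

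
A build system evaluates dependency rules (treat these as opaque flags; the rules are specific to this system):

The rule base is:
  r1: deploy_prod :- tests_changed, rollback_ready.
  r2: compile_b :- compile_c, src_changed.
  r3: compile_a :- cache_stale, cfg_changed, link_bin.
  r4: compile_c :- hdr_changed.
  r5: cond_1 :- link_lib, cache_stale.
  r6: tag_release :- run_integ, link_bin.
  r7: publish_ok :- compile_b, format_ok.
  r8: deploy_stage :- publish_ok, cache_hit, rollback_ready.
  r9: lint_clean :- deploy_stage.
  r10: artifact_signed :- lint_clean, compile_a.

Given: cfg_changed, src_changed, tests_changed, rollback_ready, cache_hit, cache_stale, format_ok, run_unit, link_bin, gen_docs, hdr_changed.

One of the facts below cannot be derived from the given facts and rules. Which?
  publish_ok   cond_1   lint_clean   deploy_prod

cond_1

Round 1: r1 [deploy_prod :- tests_changed, rollback_ready.]; r3 [compile_a :- cache_stale, cfg_changed, link_bin.]; r4 [compile_c :- hdr_changed.]. Adds deploy_prod, compile_a, compile_c.
Round 2: r2 [compile_b :- compile_c, src_changed.]. Adds compile_b.
Round 3: r7 [publish_ok :- compile_b, format_ok.]. Adds publish_ok.
Round 4: r8 [deploy_stage :- publish_ok, cache_hit, rollback_ready.]. Adds deploy_stage.
Round 5: r9 [lint_clean :- deploy_stage.]. Adds lint_clean.
Round 6: r10 [artifact_signed :- lint_clean, compile_a.]. Adds artifact_signed.
Derived: deploy_prod (round 1), publish_ok (round 3), lint_clean (round 5). cond_1 never appears in any round.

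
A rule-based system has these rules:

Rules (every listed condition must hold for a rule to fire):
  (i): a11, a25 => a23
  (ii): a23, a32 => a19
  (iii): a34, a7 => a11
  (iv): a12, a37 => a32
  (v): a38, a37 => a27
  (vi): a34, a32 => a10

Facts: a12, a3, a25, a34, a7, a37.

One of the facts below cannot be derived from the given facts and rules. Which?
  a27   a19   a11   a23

a27

Round 1: (iii) [a34, a7 => a11]; (iv) [a12, a37 => a32]. New: a11, a32.
Round 2: (i) [a11, a25 => a23]; (vi) [a34, a32 => a10]. New: a23, a10.
Round 3: (ii) [a23, a32 => a19]. New: a19.
Derived: a23 (round 2), a11 (round 1), a19 (round 3). a27 never appears in any round.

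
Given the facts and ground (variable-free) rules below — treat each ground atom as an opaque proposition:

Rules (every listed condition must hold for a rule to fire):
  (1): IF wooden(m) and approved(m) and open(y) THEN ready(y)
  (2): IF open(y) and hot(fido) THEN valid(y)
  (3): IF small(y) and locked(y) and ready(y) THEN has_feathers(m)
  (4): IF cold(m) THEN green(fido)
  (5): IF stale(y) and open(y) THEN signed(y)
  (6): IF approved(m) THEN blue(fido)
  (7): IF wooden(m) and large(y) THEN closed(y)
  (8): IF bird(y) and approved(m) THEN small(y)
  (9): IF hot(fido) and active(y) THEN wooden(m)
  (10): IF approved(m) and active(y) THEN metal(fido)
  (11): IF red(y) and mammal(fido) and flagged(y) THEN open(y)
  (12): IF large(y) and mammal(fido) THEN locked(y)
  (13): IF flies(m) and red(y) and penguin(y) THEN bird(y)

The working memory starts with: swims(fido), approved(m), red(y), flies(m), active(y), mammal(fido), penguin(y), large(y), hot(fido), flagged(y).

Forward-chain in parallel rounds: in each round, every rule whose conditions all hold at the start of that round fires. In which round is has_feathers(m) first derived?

3

Round 1: (6) [IF approved(m) THEN blue(fido)]; (9) [IF hot(fido) and active(y) THEN wooden(m)]; (10) [IF approved(m) and active(y) THEN metal(fido)]; (11) [IF red(y) and mammal(fido) and flagged(y) THEN open(y)]; (12) [IF large(y) and mammal(fido) THEN locked(y)]; (13) [IF flies(m) and red(y) and penguin(y) THEN bird(y)]. New: blue(fido), wooden(m), metal(fido), open(y), locked(y), bird(y).
Round 2: (1) [IF wooden(m) and approved(m) and open(y) THEN ready(y)]; (2) [IF open(y) and hot(fido) THEN valid(y)]; (7) [IF wooden(m) and large(y) THEN closed(y)]; (8) [IF bird(y) and approved(m) THEN small(y)]. New: ready(y), valid(y), closed(y), small(y).
Round 3: (3) [IF small(y) and locked(y) and ready(y) THEN has_feathers(m)]. New: has_feathers(m).
has_feathers(m) first appears in round 3.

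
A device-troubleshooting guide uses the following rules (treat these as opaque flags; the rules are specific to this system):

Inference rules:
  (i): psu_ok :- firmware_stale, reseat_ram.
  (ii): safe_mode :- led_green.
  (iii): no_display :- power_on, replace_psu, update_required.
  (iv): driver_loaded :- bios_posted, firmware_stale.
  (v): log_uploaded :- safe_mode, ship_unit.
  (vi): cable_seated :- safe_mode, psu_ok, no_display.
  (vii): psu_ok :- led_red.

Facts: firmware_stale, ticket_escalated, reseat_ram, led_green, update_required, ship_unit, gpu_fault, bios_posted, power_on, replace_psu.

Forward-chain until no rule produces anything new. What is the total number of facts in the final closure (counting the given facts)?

[1] (i) [psu_ok :- firmware_stale, reseat_ram.]; (ii) [safe_mode :- led_green.]; (iii) [no_display :- power_on, replace_psu, update_required.]; (iv) [driver_loaded :- bios_posted, firmware_stale.]. ⇒ new: psu_ok, safe_mode, no_display, driver_loaded.
[2] (v) [log_uploaded :- safe_mode, ship_unit.]; (vi) [cable_seated :- safe_mode, psu_ok, no_display.]. ⇒ new: log_uploaded, cable_seated.
Closure: {bios_posted, cable_seated, driver_loaded, firmware_stale, gpu_fault, led_green, log_uploaded, no_display, power_on, psu_ok, replace_psu, reseat_ram, safe_mode, ship_unit, ticket_escalated, update_required} — 16 facts.

16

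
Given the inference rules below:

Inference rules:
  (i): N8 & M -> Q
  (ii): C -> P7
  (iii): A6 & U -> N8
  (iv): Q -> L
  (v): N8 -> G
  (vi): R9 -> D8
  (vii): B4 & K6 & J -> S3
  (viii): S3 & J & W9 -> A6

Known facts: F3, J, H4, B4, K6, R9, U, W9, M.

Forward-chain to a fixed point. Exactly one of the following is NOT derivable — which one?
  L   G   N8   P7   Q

P7

Round 1 fires (vi), (vii), giving D8, S3.
Round 2 fires (viii), giving A6.
Round 3 fires (iii), giving N8.
Round 4 fires (i), (v), giving Q, G.
Round 5 fires (iv), giving L.
Derived: L (round 5), G (round 4), N8 (round 3), Q (round 4). P7 never appears in any round.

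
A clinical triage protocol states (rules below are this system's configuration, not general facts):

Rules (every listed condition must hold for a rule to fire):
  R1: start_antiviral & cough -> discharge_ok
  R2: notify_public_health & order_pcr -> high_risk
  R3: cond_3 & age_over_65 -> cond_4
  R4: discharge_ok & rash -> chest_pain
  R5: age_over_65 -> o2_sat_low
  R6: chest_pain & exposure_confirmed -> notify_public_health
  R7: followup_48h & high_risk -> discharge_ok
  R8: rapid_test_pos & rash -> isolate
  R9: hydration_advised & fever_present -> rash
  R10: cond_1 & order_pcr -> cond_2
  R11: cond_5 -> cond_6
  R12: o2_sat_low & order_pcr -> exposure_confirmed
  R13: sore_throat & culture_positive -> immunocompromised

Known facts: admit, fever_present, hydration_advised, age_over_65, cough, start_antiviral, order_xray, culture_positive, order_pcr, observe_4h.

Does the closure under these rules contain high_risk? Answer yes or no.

yes

[1] R1 [start_antiviral & cough -> discharge_ok]; R5 [age_over_65 -> o2_sat_low]; R9 [hydration_advised & fever_present -> rash]. ⇒ new: discharge_ok, o2_sat_low, rash.
[2] R4 [discharge_ok & rash -> chest_pain]; R12 [o2_sat_low & order_pcr -> exposure_confirmed]. ⇒ new: chest_pain, exposure_confirmed.
[3] R6 [chest_pain & exposure_confirmed -> notify_public_health]. ⇒ new: notify_public_health.
[4] R2 [notify_public_health & order_pcr -> high_risk]. ⇒ new: high_risk.
high_risk appears in round 4, so it is derivable.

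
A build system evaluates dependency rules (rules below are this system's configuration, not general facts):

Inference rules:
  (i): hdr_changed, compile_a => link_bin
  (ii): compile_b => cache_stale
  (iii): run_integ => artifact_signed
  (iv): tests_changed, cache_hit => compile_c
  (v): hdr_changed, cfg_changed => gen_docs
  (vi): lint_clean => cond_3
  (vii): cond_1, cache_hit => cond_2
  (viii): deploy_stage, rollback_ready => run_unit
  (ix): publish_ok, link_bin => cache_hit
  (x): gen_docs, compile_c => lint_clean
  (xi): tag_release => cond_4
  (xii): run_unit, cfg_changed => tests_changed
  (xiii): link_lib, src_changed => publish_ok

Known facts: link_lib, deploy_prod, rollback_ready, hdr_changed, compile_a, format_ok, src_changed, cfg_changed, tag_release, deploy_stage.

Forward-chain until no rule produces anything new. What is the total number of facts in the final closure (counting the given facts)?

20

[1] (i) [hdr_changed, compile_a => link_bin]; (v) [hdr_changed, cfg_changed => gen_docs]; (viii) [deploy_stage, rollback_ready => run_unit]; (xi) [tag_release => cond_4]; (xiii) [link_lib, src_changed => publish_ok]. ⇒ new: link_bin, gen_docs, run_unit, cond_4, publish_ok.
[2] (ix) [publish_ok, link_bin => cache_hit]; (xii) [run_unit, cfg_changed => tests_changed]. ⇒ new: cache_hit, tests_changed.
[3] (iv) [tests_changed, cache_hit => compile_c]. ⇒ new: compile_c.
[4] (x) [gen_docs, compile_c => lint_clean]. ⇒ new: lint_clean.
[5] (vi) [lint_clean => cond_3]. ⇒ new: cond_3.
Closure: {cache_hit, cfg_changed, compile_a, compile_c, cond_3, cond_4, deploy_prod, deploy_stage, format_ok, gen_docs, hdr_changed, link_bin, link_lib, lint_clean, publish_ok, rollback_ready, run_unit, src_changed, tag_release, tests_changed} — 20 facts.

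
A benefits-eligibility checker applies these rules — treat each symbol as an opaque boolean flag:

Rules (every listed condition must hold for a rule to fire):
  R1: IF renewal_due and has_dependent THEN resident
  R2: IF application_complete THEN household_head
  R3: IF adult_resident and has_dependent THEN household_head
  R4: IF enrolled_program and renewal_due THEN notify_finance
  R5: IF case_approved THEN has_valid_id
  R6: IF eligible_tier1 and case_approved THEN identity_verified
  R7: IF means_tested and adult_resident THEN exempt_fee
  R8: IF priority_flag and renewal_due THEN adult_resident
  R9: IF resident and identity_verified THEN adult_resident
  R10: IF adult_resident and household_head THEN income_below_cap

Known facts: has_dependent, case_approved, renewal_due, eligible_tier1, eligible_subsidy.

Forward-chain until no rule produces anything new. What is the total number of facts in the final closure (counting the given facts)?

11

Round 1: R1 [IF renewal_due and has_dependent THEN resident]; R5 [IF case_approved THEN has_valid_id]; R6 [IF eligible_tier1 and case_approved THEN identity_verified]. New: resident, has_valid_id, identity_verified.
Round 2: R9 [IF resident and identity_verified THEN adult_resident]. New: adult_resident.
Round 3: R3 [IF adult_resident and has_dependent THEN household_head]. New: household_head.
Round 4: R10 [IF adult_resident and household_head THEN income_below_cap]. New: income_below_cap.
Closure: {adult_resident, case_approved, eligible_subsidy, eligible_tier1, has_dependent, has_valid_id, household_head, identity_verified, income_below_cap, renewal_due, resident} — 11 facts.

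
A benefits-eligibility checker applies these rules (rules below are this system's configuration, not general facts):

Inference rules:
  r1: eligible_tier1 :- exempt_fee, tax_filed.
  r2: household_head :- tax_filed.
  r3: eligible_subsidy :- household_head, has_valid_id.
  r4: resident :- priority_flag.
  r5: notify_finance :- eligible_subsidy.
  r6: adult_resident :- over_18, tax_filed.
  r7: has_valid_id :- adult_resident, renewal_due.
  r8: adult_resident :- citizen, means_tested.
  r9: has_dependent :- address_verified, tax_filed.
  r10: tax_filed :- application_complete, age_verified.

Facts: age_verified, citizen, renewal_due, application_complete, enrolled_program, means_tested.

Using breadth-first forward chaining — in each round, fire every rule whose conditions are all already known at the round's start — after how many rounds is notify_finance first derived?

4

[1] r8 [adult_resident :- citizen, means_tested.]; r10 [tax_filed :- application_complete, age_verified.]. ⇒ new: adult_resident, tax_filed.
[2] r2 [household_head :- tax_filed.]; r7 [has_valid_id :- adult_resident, renewal_due.]. ⇒ new: household_head, has_valid_id.
[3] r3 [eligible_subsidy :- household_head, has_valid_id.]. ⇒ new: eligible_subsidy.
[4] r5 [notify_finance :- eligible_subsidy.]. ⇒ new: notify_finance.
notify_finance first appears in round 4.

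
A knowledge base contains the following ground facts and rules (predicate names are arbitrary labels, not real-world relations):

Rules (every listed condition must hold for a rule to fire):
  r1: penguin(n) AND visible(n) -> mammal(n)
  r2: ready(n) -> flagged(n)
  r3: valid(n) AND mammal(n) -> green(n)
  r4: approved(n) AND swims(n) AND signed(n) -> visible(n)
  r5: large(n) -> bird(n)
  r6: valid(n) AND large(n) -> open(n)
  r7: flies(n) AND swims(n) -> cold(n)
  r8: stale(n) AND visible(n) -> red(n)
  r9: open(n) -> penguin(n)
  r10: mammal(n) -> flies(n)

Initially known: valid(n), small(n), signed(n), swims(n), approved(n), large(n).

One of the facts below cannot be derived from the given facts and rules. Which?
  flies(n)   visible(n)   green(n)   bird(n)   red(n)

[1] r4 [approved(n) AND swims(n) AND signed(n) -> visible(n)]; r5 [large(n) -> bird(n)]; r6 [valid(n) AND large(n) -> open(n)]. ⇒ new: visible(n), bird(n), open(n).
[2] r9 [open(n) -> penguin(n)]. ⇒ new: penguin(n).
[3] r1 [penguin(n) AND visible(n) -> mammal(n)]. ⇒ new: mammal(n).
[4] r3 [valid(n) AND mammal(n) -> green(n)]; r10 [mammal(n) -> flies(n)]. ⇒ new: green(n), flies(n).
[5] r7 [flies(n) AND swims(n) -> cold(n)]. ⇒ new: cold(n).
Derived: visible(n) (round 1), green(n) (round 4), flies(n) (round 4), bird(n) (round 1). red(n) never appears in any round.

red(n)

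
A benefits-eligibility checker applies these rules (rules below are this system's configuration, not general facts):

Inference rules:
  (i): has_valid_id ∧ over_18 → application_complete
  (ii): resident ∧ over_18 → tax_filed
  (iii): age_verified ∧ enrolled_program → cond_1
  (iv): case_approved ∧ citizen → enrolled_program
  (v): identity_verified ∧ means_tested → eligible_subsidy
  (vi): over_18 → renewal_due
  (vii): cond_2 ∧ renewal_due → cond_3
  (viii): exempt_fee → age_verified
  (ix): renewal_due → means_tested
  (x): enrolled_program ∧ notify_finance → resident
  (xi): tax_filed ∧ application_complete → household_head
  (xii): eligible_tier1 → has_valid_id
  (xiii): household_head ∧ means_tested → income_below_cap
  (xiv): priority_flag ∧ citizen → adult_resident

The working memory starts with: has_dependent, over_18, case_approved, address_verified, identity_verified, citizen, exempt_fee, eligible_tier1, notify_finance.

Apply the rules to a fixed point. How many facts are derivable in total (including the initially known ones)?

Round 1: (iv) [case_approved ∧ citizen → enrolled_program]; (vi) [over_18 → renewal_due]; (viii) [exempt_fee → age_verified]; (xii) [eligible_tier1 → has_valid_id]. New: enrolled_program, renewal_due, age_verified, has_valid_id.
Round 2: (i) [has_valid_id ∧ over_18 → application_complete]; (iii) [age_verified ∧ enrolled_program → cond_1]; (ix) [renewal_due → means_tested]; (x) [enrolled_program ∧ notify_finance → resident]. New: application_complete, cond_1, means_tested, resident.
Round 3: (ii) [resident ∧ over_18 → tax_filed]; (v) [identity_verified ∧ means_tested → eligible_subsidy]. New: tax_filed, eligible_subsidy.
Round 4: (xi) [tax_filed ∧ application_complete → household_head]. New: household_head.
Round 5: (xiii) [household_head ∧ means_tested → income_below_cap]. New: income_below_cap.
Closure: {address_verified, age_verified, application_complete, case_approved, citizen, cond_1, eligible_subsidy, eligible_tier1, enrolled_program, exempt_fee, has_dependent, has_valid_id, household_head, identity_verified, income_below_cap, means_tested, notify_finance, over_18, renewal_due, resident, tax_filed} — 21 facts.

21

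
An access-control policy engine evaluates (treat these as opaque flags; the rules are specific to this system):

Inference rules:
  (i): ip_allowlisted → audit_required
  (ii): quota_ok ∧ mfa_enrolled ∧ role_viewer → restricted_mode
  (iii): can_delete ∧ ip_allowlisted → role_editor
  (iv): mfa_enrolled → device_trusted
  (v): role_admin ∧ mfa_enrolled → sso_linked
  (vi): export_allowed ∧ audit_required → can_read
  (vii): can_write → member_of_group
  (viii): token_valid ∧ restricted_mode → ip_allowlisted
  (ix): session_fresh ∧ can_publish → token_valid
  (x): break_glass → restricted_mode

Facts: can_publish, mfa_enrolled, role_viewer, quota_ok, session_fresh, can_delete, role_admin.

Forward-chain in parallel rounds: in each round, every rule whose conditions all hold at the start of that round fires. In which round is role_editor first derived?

Round 1: (ii) [quota_ok ∧ mfa_enrolled ∧ role_viewer → restricted_mode]; (iv) [mfa_enrolled → device_trusted]; (v) [role_admin ∧ mfa_enrolled → sso_linked]; (ix) [session_fresh ∧ can_publish → token_valid]. Adds restricted_mode, device_trusted, sso_linked, token_valid.
Round 2: (viii) [token_valid ∧ restricted_mode → ip_allowlisted]. Adds ip_allowlisted.
Round 3: (i) [ip_allowlisted → audit_required]; (iii) [can_delete ∧ ip_allowlisted → role_editor]. Adds audit_required, role_editor.
role_editor first appears in round 3.

3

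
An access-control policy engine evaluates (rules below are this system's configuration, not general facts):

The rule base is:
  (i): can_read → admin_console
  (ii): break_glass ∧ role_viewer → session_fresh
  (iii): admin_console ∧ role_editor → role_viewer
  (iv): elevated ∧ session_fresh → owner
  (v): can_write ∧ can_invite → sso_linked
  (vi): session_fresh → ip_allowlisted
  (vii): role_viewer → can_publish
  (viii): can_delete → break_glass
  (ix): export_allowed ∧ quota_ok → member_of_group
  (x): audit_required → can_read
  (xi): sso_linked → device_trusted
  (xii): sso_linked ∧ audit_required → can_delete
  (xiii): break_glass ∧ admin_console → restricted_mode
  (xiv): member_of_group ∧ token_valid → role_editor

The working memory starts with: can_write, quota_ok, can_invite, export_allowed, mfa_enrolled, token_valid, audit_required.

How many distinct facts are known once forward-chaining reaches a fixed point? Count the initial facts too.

Round 1 — (v), (ix), (x), derive sso_linked, member_of_group, can_read.
Round 2 — (i), (xi), (xii), (xiv), derive admin_console, device_trusted, can_delete, role_editor.
Round 3 — (iii), (viii), derive role_viewer, break_glass.
Round 4 — (ii), (vii), (xiii), derive session_fresh, can_publish, restricted_mode.
Round 5 — (vi), derive ip_allowlisted.
Closure: {admin_console, audit_required, break_glass, can_delete, can_invite, can_publish, can_read, can_write, device_trusted, export_allowed, ip_allowlisted, member_of_group, mfa_enrolled, quota_ok, restricted_mode, role_editor, role_viewer, session_fresh, sso_linked, token_valid} — 20 facts.

20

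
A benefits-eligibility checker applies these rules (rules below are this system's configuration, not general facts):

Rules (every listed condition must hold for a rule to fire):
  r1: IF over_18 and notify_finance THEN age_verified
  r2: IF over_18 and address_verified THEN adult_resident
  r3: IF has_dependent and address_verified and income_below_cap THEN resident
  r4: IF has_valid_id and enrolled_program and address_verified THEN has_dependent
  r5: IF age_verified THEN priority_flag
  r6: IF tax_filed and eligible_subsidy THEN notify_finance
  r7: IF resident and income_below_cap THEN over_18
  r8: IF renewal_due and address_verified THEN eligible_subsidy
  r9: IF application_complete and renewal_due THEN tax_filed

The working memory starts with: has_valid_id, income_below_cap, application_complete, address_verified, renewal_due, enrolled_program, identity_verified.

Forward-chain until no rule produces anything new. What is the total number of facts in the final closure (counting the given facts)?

16

Round 1: r4 [IF has_valid_id and enrolled_program and address_verified THEN has_dependent]; r8 [IF renewal_due and address_verified THEN eligible_subsidy]; r9 [IF application_complete and renewal_due THEN tax_filed]. New: has_dependent, eligible_subsidy, tax_filed.
Round 2: r3 [IF has_dependent and address_verified and income_below_cap THEN resident]; r6 [IF tax_filed and eligible_subsidy THEN notify_finance]. New: resident, notify_finance.
Round 3: r7 [IF resident and income_below_cap THEN over_18]. New: over_18.
Round 4: r1 [IF over_18 and notify_finance THEN age_verified]; r2 [IF over_18 and address_verified THEN adult_resident]. New: age_verified, adult_resident.
Round 5: r5 [IF age_verified THEN priority_flag]. New: priority_flag.
Closure: {address_verified, adult_resident, age_verified, application_complete, eligible_subsidy, enrolled_program, has_dependent, has_valid_id, identity_verified, income_below_cap, notify_finance, over_18, priority_flag, renewal_due, resident, tax_filed} — 16 facts.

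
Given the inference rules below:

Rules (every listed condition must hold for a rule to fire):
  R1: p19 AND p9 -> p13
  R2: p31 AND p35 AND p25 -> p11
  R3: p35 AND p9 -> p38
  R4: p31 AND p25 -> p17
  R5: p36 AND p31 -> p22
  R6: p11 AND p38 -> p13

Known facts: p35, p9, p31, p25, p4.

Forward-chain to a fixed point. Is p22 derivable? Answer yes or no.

Round 1 fires R2, R3, R4, giving p11, p38, p17.
Round 2 fires R6, giving p13.
Fixed point reached. p22 is concluded only by R5; R5 needs p36 (never derived).

no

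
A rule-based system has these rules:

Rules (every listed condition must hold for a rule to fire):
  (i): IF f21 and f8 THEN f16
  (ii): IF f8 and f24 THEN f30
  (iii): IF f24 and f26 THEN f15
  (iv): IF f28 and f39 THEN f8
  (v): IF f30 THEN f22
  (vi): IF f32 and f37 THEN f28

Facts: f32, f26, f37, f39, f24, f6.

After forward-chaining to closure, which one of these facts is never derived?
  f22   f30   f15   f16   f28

f16

Round 1: (iii) [IF f24 and f26 THEN f15]; (vi) [IF f32 and f37 THEN f28]. Adds f15, f28.
Round 2: (iv) [IF f28 and f39 THEN f8]. Adds f8.
Round 3: (ii) [IF f8 and f24 THEN f30]. Adds f30.
Round 4: (v) [IF f30 THEN f22]. Adds f22.
Derived: f28 (round 1), f15 (round 1), f30 (round 3), f22 (round 4). f16 never appears in any round.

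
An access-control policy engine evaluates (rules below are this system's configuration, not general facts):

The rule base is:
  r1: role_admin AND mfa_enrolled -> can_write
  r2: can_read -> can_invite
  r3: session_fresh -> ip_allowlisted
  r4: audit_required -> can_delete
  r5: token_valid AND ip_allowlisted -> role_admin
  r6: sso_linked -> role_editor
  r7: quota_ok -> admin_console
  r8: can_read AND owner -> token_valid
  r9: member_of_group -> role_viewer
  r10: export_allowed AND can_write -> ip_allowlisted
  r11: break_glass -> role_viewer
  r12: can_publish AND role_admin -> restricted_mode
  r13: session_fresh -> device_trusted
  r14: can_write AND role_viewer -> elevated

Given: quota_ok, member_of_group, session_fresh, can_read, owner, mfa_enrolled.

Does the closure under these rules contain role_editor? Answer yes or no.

no

Round 1 fires r2, r3, r7, r8, r9, r13, giving can_invite, ip_allowlisted, admin_console, token_valid, role_viewer, device_trusted.
Round 2 fires r5, giving role_admin.
Round 3 fires r1, giving can_write.
Round 4 fires r14, giving elevated.
Fixed point reached. role_editor is concluded only by r6; r6 needs sso_linked (never derived).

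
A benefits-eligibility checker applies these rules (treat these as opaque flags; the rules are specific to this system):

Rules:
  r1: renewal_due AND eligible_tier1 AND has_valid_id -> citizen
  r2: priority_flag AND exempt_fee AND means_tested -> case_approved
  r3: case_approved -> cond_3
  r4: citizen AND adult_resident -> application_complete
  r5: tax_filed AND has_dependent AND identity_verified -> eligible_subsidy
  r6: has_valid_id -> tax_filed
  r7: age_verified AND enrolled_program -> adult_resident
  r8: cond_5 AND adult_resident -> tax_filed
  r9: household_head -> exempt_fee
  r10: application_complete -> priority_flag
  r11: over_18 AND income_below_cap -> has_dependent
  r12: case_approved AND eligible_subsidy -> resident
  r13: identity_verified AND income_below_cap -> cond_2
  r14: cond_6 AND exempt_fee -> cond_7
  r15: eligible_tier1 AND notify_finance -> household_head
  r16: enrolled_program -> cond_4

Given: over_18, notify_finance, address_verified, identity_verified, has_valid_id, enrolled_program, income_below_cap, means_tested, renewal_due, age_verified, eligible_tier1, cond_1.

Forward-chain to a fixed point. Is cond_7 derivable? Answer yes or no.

Round 1 fires r1, r6, r7, r11, r13, r15, r16, giving citizen, tax_filed, adult_resident, has_dependent, cond_2, household_head, cond_4.
Round 2 fires r4, r5, r9, giving application_complete, eligible_subsidy, exempt_fee.
Round 3 fires r10, giving priority_flag.
Round 4 fires r2, giving case_approved.
Round 5 fires r3, r12, giving cond_3, resident.
Fixed point reached. cond_7 is concluded only by r14; r14 needs cond_6 (never derived).

no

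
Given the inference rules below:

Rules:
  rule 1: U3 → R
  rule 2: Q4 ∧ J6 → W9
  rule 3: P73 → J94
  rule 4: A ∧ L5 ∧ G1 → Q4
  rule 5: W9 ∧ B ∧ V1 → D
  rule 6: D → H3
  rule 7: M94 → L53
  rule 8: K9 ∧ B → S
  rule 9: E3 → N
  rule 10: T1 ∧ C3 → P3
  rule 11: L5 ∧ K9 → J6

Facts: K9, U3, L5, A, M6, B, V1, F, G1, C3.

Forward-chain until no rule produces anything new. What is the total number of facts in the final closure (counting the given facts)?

Round 1 fires rule 1, rule 4, rule 8, rule 11, giving R, Q4, S, J6.
Round 2 fires rule 2, giving W9.
Round 3 fires rule 5, giving D.
Round 4 fires rule 6, giving H3.
Closure: {A, B, C3, D, F, G1, H3, J6, K9, L5, M6, Q4, R, S, U3, V1, W9} — 17 facts.

17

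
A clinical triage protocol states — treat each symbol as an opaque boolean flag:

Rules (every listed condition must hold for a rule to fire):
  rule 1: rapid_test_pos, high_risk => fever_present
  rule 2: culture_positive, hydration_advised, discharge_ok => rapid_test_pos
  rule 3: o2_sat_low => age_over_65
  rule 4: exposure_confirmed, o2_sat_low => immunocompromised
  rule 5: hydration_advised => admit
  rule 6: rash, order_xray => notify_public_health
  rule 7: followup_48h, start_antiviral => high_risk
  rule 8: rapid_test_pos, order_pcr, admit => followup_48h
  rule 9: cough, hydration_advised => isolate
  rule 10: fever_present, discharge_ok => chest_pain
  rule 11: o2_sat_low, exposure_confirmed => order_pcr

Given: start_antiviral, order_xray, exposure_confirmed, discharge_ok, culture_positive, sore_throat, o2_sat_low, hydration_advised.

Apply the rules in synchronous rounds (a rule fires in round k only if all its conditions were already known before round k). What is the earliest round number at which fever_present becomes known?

Round 1: rule 2 [culture_positive, hydration_advised, discharge_ok => rapid_test_pos]; rule 3 [o2_sat_low => age_over_65]; rule 4 [exposure_confirmed, o2_sat_low => immunocompromised]; rule 5 [hydration_advised => admit]; rule 11 [o2_sat_low, exposure_confirmed => order_pcr]. Adds rapid_test_pos, age_over_65, immunocompromised, admit, order_pcr.
Round 2: rule 8 [rapid_test_pos, order_pcr, admit => followup_48h]. Adds followup_48h.
Round 3: rule 7 [followup_48h, start_antiviral => high_risk]. Adds high_risk.
Round 4: rule 1 [rapid_test_pos, high_risk => fever_present]. Adds fever_present.
fever_present first appears in round 4.

4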